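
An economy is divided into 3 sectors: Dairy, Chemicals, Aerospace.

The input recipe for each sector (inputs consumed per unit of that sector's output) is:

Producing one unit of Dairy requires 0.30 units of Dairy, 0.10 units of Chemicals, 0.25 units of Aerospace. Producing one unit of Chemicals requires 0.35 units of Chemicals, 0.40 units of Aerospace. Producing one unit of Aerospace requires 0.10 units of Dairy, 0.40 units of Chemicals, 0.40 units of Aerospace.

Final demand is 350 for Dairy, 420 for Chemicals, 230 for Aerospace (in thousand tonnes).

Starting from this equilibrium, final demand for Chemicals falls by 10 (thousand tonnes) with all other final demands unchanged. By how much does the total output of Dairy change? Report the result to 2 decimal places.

Δx_1 = -2.84

I − A =
  [   0.70     0.00    -0.10]
  [  -0.10     0.65    -0.40]
  [  -0.25    -0.40     0.60]
Cofactors of I−A, C_ij = (−1)^(i+j)·(minor ij) (rows/columns in the sector order above):
  C_11 = (0.65)(0.60) − (-0.40)(-0.40) = 0.2300
  C_12 = −[(-0.10)(0.60) − (-0.40)(-0.25)] = 0.1600
  C_13 = (-0.10)(-0.40) − (0.65)(-0.25) = 0.2025
  C_21 = −[(0.00)(0.60) − (-0.10)(-0.40)] = 0.0400
  C_22 = (0.70)(0.60) − (-0.10)(-0.25) = 0.3950
  C_23 = −[(0.70)(-0.40) − (0.00)(-0.25)] = 0.2800
  C_31 = (0.00)(-0.40) − (-0.10)(0.65) = 0.0650
  C_32 = −[(0.70)(-0.40) − (-0.10)(-0.10)] = 0.2900
  C_33 = (0.70)(0.65) − (0.00)(-0.10) = 0.4550
det(I−A) = Σ_j (I−A)_1j·C_1j = (0.70)(0.2300) + (0.00)(0.1600) + (-0.10)(0.2025) = 0.14075
adj(I−A) = Cᵀ =
  [ 0.2300   0.0400   0.0650]
  [ 0.1600   0.3950   0.2900]
  [ 0.2025   0.2800   0.4550]
(I − A)⁻¹ = adj(I−A) / det(I−A) ≈
  [   1.6341     0.2842     0.4618]
  [   1.1368     2.8064     2.0604]
  [   1.4387     1.9893     3.2327]
Δx = (I − A)⁻¹ Δd with Δd having -10 in the Chemicals component and 0 elsewhere.
So Δx_1 = L_12 · (-10), where L_12 = adj(I−A)_12 / det(I−A) = 0.0400 / 0.14075.
Δx_1 = 0.0400 × (-10) / 0.14075 = -0.40 / 0.14075 ≈ -2.84.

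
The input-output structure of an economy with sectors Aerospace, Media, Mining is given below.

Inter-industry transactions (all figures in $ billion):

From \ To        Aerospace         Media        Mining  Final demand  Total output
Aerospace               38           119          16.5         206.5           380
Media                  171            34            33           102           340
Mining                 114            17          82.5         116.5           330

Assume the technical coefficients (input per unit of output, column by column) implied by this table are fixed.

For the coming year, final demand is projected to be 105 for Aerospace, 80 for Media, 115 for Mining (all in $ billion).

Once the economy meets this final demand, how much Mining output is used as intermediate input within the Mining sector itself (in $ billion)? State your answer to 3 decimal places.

z_33 = 64.029

Technical coefficients a_ij = z_ij / X_j:
  a_11 = 38/380 = 0.10, a_21 = 171/380 = 0.45, a_31 = 114/380 = 0.30
  a_12 = 119/340 = 0.35, a_22 = 34/340 = 0.10, a_32 = 17/340 = 0.05
  a_13 = 16.5/330 = 0.05, a_23 = 33/330 = 0.10, a_33 = 82.5/330 = 0.25
I − A =
  [   0.90    -0.35    -0.05]
  [  -0.45     0.90    -0.10]
  [  -0.30    -0.05     0.75]
Cofactors of I−A, C_ij = (−1)^(i+j)·(minor ij) (rows/columns in the sector order above):
  C_11 = (0.90)(0.75) − (-0.10)(-0.05) = 0.6700
  C_12 = −[(-0.45)(0.75) − (-0.10)(-0.30)] = 0.3675
  C_13 = (-0.45)(-0.05) − (0.90)(-0.30) = 0.2925
  C_21 = −[(-0.35)(0.75) − (-0.05)(-0.05)] = 0.2650
  C_22 = (0.90)(0.75) − (-0.05)(-0.30) = 0.6600
  C_23 = −[(0.90)(-0.05) − (-0.35)(-0.30)] = 0.1500
  C_31 = (-0.35)(-0.10) − (-0.05)(0.90) = 0.0800
  C_32 = −[(0.90)(-0.10) − (-0.05)(-0.45)] = 0.1125
  C_33 = (0.90)(0.90) − (-0.35)(-0.45) = 0.6525
det(I−A) = Σ_j (I−A)_1j·C_1j = (0.90)(0.6700) + (-0.35)(0.3675) + (-0.05)(0.2925) = 0.45975
adj(I−A) = Cᵀ =
  [ 0.6700   0.2650   0.0800]
  [ 0.3675   0.6600   0.1125]
  [ 0.2925   0.1500   0.6525]
(I − A)⁻¹ = adj(I−A) / det(I−A) ≈
  [   1.4573     0.5764     0.1740]
  [   0.7993     1.4356     0.2447]
  [   0.6362     0.3263     1.4192]
First solve x = (I − A)⁻¹ d = adj(I−A)·d / det(I−A); in particular x_3 = (0.2925·105 + 0.1500·80 + 0.6525·115) / 0.45975 = 117.75 / 0.45975 ≈ 256.11746.
Intermediate flow from 3 to 3: z_33 = a_33 · x_3 = 0.25 × 117.75 / 0.45975 = 29.4375 / 0.45975 ≈ 64.029.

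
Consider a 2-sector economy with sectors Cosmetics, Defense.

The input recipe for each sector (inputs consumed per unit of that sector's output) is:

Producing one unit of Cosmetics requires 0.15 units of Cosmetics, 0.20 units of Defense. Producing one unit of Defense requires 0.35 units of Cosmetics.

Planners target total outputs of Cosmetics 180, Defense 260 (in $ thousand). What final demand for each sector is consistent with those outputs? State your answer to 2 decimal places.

I − A =
  [   0.85    -0.35]
  [  -0.20     1.00]
d = (I − A) x:
  d_C = (+0.85)·180 + (-0.35)·260 = 62.00
  d_D = (-0.20)·180 + (+1.00)·260 = 224.00

d_C = 62.00, d_D = 224.00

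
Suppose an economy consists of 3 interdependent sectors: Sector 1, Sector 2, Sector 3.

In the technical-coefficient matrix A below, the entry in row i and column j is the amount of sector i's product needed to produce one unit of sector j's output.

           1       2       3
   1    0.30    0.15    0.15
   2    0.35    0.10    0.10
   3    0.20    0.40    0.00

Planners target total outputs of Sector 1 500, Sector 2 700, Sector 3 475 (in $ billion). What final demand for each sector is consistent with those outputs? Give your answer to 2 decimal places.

d_1 = 173.75, d_2 = 407.50, d_3 = 95.00

I − A =
  [   0.70    -0.15    -0.15]
  [  -0.35     0.90    -0.10]
  [  -0.20    -0.40     1.00]
d = (I − A) x:
  d_1 = (+0.70)·500 + (-0.15)·700 + (-0.15)·475 = 173.75
  d_2 = (-0.35)·500 + (+0.90)·700 + (-0.10)·475 = 407.50
  d_3 = (-0.20)·500 + (-0.40)·700 + (+1.00)·475 = 95.00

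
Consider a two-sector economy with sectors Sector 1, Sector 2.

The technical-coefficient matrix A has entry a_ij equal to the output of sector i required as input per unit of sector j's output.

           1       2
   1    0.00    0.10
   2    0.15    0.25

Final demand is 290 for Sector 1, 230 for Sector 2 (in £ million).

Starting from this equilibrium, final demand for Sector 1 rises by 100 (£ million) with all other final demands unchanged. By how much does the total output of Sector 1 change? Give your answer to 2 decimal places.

I − A =
  [   1.00    -0.10]
  [  -0.15     0.75]
det(I−A) = (1.00)(0.75) − (-0.10)(-0.15) = 0.7350
adj(I−A) = [[0.75, 0.10], [0.15, 1.00]]
(I − A)⁻¹ = adj(I−A) / det(I−A) ≈
  [   1.0204     0.1361]
  [   0.2041     1.3605]
Δx = (I − A)⁻¹ Δd with Δd having +100 in the Sector 1 component and 0 elsewhere.
So Δx_1 = L_11 · (+100), where L_11 = adj(I−A)_11 / det(I−A) = 0.75 / 0.7350.
Δx_1 = 0.75 × (+100) / 0.7350 = 75.00 / 0.7350 ≈ 102.04.

Δx_1 = 102.04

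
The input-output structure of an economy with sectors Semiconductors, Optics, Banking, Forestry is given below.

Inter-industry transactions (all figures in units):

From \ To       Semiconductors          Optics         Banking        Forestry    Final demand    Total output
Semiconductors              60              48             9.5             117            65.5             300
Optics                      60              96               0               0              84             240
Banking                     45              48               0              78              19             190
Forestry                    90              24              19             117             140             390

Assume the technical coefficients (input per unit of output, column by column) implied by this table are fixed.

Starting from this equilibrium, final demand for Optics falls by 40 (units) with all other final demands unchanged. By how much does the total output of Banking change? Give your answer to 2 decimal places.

Technical coefficients a_ij = z_ij / X_j:
  a_11 = 60/300 = 0.20, a_21 = 60/300 = 0.20, a_31 = 45/300 = 0.15, a_41 = 90/300 = 0.30
  a_12 = 48/240 = 0.20, a_22 = 96/240 = 0.40, a_32 = 48/240 = 0.20, a_42 = 24/240 = 0.10
  a_13 = 9.5/190 = 0.05, a_23 = 0/190 = 0.00, a_33 = 0/190 = 0.00, a_43 = 19/190 = 0.10
  a_14 = 117/390 = 0.30, a_24 = 0/390 = 0.00, a_34 = 78/390 = 0.20, a_44 = 117/390 = 0.30
I − A =
  [   0.80    -0.20    -0.05    -0.30]
  [  -0.20     0.60     0.00     0.00]
  [  -0.15    -0.20     1.00    -0.20]
  [  -0.30    -0.10    -0.10     0.70]
Compute the cofactors C_ij = (−1)^(i+j)·(3×3 minor ij) of I−A; the adjugate is their transpose:
adj(I−A) = Cᵀ =
  [ 0.40800   0.18000   0.03900   0.18600]
  [ 0.13600   0.44125   0.01300   0.06200]
  [ 0.13100   0.14750   0.24800   0.12700]
  [ 0.21300   0.16125   0.05400   0.43350]
det(I−A) = Σ_j (I−A)_1j·C_1j = (0.80)(0.40800) + (-0.20)(0.13600) + (-0.05)(0.13100) + (-0.30)(0.21300) = 0.22875
(I − A)⁻¹ = adj(I−A) / det(I−A) ≈
  [   1.7836     0.7869     0.1705     0.8131]
  [   0.5945     1.9290     0.0568     0.2710]
  [   0.5727     0.6448     1.0842     0.5552]
  [   0.9311     0.7049     0.2361     1.8951]
Δx = (I − A)⁻¹ Δd with Δd having -40 in the Optics component and 0 elsewhere.
So Δx_3 = L_32 · (-40), where L_32 = adj(I−A)_32 / det(I−A) = 0.14750 / 0.22875.
Δx_3 = 0.14750 × (-40) / 0.22875 = -5.90 / 0.22875 ≈ -25.79.

Δx_3 = -25.79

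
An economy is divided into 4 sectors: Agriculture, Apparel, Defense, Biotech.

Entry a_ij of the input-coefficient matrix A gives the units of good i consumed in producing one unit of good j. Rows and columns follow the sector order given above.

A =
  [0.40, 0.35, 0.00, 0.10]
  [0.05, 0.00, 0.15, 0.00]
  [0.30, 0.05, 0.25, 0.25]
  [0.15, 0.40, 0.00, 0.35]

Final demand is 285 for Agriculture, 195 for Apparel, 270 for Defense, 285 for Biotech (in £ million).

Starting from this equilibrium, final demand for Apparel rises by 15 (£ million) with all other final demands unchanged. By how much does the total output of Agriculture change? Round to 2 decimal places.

I − A =
  [   0.60    -0.35     0.00    -0.10]
  [  -0.05     1.00    -0.15     0.00]
  [  -0.30    -0.05     0.75    -0.25]
  [  -0.15    -0.40     0.00     0.65]
Compute the cofactors C_ij = (−1)^(i+j)·(3×3 minor ij) of I−A; the adjugate is their transpose:
adj(I−A) = Cᵀ =
  [ 0.467625   0.200625   0.040125   0.087375]
  [ 0.059250   0.281250   0.056250   0.030750]
  [ 0.239125   0.172125   0.361625   0.175875]
  [ 0.144375   0.219375   0.043875   0.416625]
det(I−A) = Σ_j (I−A)_1j·C_1j = (0.60)(0.467625) + (-0.35)(0.059250) + (0.00)(0.239125) + (-0.10)(0.144375) = 0.2454
(I − A)⁻¹ = adj(I−A) / det(I−A) ≈
  [   1.9056     0.8175     0.1635     0.3561]
  [   0.2414     1.1461     0.2292     0.1253]
  [   0.9744     0.7014     1.4736     0.7167]
  [   0.5883     0.8939     0.1788     1.6977]
Δx = (I − A)⁻¹ Δd with Δd having +15 in the Apparel component and 0 elsewhere.
So Δx_1 = L_12 · (+15), where L_12 = adj(I−A)_12 / det(I−A) = 0.200625 / 0.2454.
Δx_1 = 0.200625 × (+15) / 0.2454 = 3.009375 / 0.2454 ≈ 12.26.

Δx_1 = 12.26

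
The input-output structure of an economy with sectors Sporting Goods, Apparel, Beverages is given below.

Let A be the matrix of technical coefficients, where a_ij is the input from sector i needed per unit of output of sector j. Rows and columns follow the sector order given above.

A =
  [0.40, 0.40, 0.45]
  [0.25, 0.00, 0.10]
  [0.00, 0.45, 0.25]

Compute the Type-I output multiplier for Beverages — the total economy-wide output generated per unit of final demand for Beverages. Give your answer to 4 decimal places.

m_B = 3.9092

I − A =
  [   0.60    -0.40    -0.45]
  [  -0.25     1.00    -0.10]
  [   0.00    -0.45     0.75]
Cofactors of I−A, C_ij = (−1)^(i+j)·(minor ij) (rows/columns in the sector order above):
  C_11 = (1.00)(0.75) − (-0.10)(-0.45) = 0.7050
  C_12 = −[(-0.25)(0.75) − (-0.10)(0.00)] = 0.1875
  C_13 = (-0.25)(-0.45) − (1.00)(0.00) = 0.1125
  C_21 = −[(-0.40)(0.75) − (-0.45)(-0.45)] = 0.5025
  C_22 = (0.60)(0.75) − (-0.45)(0.00) = 0.4500
  C_23 = −[(0.60)(-0.45) − (-0.40)(0.00)] = 0.2700
  C_31 = (-0.40)(-0.10) − (-0.45)(1.00) = 0.4900
  C_32 = −[(0.60)(-0.10) − (-0.45)(-0.25)] = 0.1725
  C_33 = (0.60)(1.00) − (-0.40)(-0.25) = 0.5000
det(I−A) = Σ_j (I−A)_1j·C_1j = (0.60)(0.7050) + (-0.40)(0.1875) + (-0.45)(0.1125) = 0.297375
adj(I−A) = Cᵀ =
  [ 0.7050   0.5025   0.4900]
  [ 0.1875   0.4500   0.1725]
  [ 0.1125   0.2700   0.5000]
(I − A)⁻¹ = adj(I−A) / det(I−A) ≈
  [   2.37074     1.68979     1.64775]
  [   0.63052     1.51324     0.58008]
  [   0.37831     0.90794     1.68138]
The output multiplier for sector j is the column-j sum of the Leontief inverse (I − A)⁻¹ = adj(I−A) / det(I−A).
Column B of adj(I−A): (0.4900, 0.1725, 0.5000); det(I−A) = 0.297375.
m_B = (0.4900 + 0.1725 + 0.5000) / 0.297375 = 1.1625 / 0.297375 ≈ 3.9092.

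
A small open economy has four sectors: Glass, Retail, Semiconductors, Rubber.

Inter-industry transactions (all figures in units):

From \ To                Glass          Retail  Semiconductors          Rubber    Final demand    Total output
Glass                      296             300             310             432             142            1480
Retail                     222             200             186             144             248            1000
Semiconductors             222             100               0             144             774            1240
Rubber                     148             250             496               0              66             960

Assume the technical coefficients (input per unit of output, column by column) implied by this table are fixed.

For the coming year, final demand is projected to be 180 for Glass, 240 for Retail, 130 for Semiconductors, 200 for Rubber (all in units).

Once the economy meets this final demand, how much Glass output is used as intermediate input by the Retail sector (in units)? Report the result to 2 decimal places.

Technical coefficients a_ij = z_ij / X_j:
  a_11 = 296/1480 = 0.20, a_21 = 222/1480 = 0.15, a_31 = 222/1480 = 0.15, a_41 = 148/1480 = 0.10
  a_12 = 300/1000 = 0.30, a_22 = 200/1000 = 0.20, a_32 = 100/1000 = 0.10, a_42 = 250/1000 = 0.25
  a_13 = 310/1240 = 0.25, a_23 = 186/1240 = 0.15, a_33 = 0/1240 = 0.00, a_43 = 496/1240 = 0.40
  a_14 = 432/960 = 0.45, a_24 = 144/960 = 0.15, a_34 = 144/960 = 0.15, a_44 = 0/960 = 0.00
I − A =
  [   0.80    -0.30    -0.25    -0.45]
  [  -0.15     0.80    -0.15    -0.15]
  [  -0.15    -0.10     1.00    -0.15]
  [  -0.10    -0.25    -0.40     1.00]
Compute the cofactors C_ij = (−1)^(i+j)·(3×3 minor ij) of I−A; the adjugate is their transpose:
adj(I−A) = Cᵀ =
  [ 0.687875   0.446875   0.414500   0.438750]
  [ 0.189750   0.638750   0.229500   0.215625]
  [ 0.148500   0.171875   0.507625   0.168750]
  [ 0.175625   0.273125   0.301875   0.542500]
det(I−A) = Σ_j (I−A)_1j·C_1j = (0.80)(0.687875) + (-0.30)(0.189750) + (-0.25)(0.148500) + (-0.45)(0.175625) = 0.37721875
(I − A)⁻¹ = adj(I−A) / det(I−A) ≈
  [   1.8235     1.1847     1.0988     1.1631]
  [   0.5030     1.6933     0.6084     0.5716]
  [   0.3937     0.4556     1.3457     0.4474]
  [   0.4656     0.7240     0.8003     1.4382]
First solve x = (I − A)⁻¹ d = adj(I−A)·d / det(I−A); in particular x_2 = (0.189750·180 + 0.638750·240 + 0.229500·130 + 0.215625·200) / 0.37721875 = 260.415 / 0.37721875 ≈ 690.3554.
Intermediate flow from 1 to 2: z_12 = a_12 · x_2 = 0.30 × 260.415 / 0.37721875 = 78.1245 / 0.37721875 ≈ 207.11.

z_12 = 207.11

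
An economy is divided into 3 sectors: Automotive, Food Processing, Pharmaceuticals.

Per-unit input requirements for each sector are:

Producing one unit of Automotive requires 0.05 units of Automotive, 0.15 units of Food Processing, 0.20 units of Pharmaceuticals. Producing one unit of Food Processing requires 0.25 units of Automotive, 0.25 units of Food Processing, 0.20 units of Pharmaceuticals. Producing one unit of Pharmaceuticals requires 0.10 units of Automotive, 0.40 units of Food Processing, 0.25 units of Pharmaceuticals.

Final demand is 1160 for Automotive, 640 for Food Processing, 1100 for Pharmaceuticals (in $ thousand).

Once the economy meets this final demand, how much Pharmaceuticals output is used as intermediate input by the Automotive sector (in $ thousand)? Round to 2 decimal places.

I − A =
  [   0.95    -0.25    -0.10]
  [  -0.15     0.75    -0.40]
  [  -0.20    -0.20     0.75]
Cofactors of I−A, C_ij = (−1)^(i+j)·(minor ij) (rows/columns in the sector order above):
  C_11 = (0.75)(0.75) − (-0.40)(-0.20) = 0.4825
  C_12 = −[(-0.15)(0.75) − (-0.40)(-0.20)] = 0.1925
  C_13 = (-0.15)(-0.20) − (0.75)(-0.20) = 0.1800
  C_21 = −[(-0.25)(0.75) − (-0.10)(-0.20)] = 0.2075
  C_22 = (0.95)(0.75) − (-0.10)(-0.20) = 0.6925
  C_23 = −[(0.95)(-0.20) − (-0.25)(-0.20)] = 0.2400
  C_31 = (-0.25)(-0.40) − (-0.10)(0.75) = 0.1750
  C_32 = −[(0.95)(-0.40) − (-0.10)(-0.15)] = 0.3950
  C_33 = (0.95)(0.75) − (-0.25)(-0.15) = 0.6750
det(I−A) = Σ_j (I−A)_1j·C_1j = (0.95)(0.4825) + (-0.25)(0.1925) + (-0.10)(0.1800) = 0.39225
adj(I−A) = Cᵀ =
  [ 0.4825   0.2075   0.1750]
  [ 0.1925   0.6925   0.3950]
  [ 0.1800   0.2400   0.6750]
(I − A)⁻¹ = adj(I−A) / det(I−A) ≈
  [   1.2301     0.5290     0.4461]
  [   0.4908     1.7655     1.0070]
  [   0.4589     0.6119     1.7208]
First solve x = (I − A)⁻¹ d = adj(I−A)·d / det(I−A); in particular x_1 = (0.4825·1160 + 0.2075·640 + 0.1750·1100) / 0.39225 = 885.00 / 0.39225 ≈ 2256.2141.
Intermediate flow from 3 to 1: z_31 = a_31 · x_1 = 0.20 × 885.00 / 0.39225 = 177.00 / 0.39225 ≈ 451.24.

z_31 = 451.24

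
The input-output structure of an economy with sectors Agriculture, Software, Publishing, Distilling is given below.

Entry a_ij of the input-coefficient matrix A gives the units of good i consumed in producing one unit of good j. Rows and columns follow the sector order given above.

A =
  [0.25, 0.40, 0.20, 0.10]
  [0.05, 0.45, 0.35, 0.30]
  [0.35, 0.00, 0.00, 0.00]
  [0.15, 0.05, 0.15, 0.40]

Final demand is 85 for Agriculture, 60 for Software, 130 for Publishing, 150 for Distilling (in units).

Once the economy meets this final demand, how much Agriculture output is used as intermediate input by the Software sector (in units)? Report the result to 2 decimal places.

z_AS = 283.20

I − A =
  [   0.75    -0.40    -0.20    -0.10]
  [  -0.05     0.55    -0.35    -0.30]
  [  -0.35     0.00     1.00     0.00]
  [  -0.15    -0.05    -0.15     0.60]
Compute the cofactors C_ij = (−1)^(i+j)·(3×3 minor ij) of I−A; the adjugate is their transpose:
adj(I−A) = Cᵀ =
  [ 0.31500   0.24500   0.17500   0.17500]
  [ 0.16425   0.38775   0.20175   0.22125]
  [ 0.11025   0.08575   0.19775   0.06125]
  [ 0.12000   0.11500   0.11000   0.30500]
det(I−A) = Σ_j (I−A)_1j·C_1j = (0.75)(0.31500) + (-0.40)(0.16425) + (-0.20)(0.11025) + (-0.10)(0.12000) = 0.1365
(I − A)⁻¹ = adj(I−A) / det(I−A) ≈
  [   2.3077     1.7949     1.2821     1.2821]
  [   1.2033     2.8407     1.4780     1.6209]
  [   0.8077     0.6282     1.4487     0.4487]
  [   0.8791     0.8425     0.8059     2.2344]
First solve x = (I − A)⁻¹ d = adj(I−A)·d / det(I−A); in particular x_S = (0.16425·85 + 0.38775·60 + 0.20175·130 + 0.22125·150) / 0.1365 = 96.64125 / 0.1365 ≈ 707.9945.
Intermediate flow from A to S: z_AS = a_AS · x_S = 0.40 × 96.64125 / 0.1365 = 38.6565 / 0.1365 ≈ 283.20.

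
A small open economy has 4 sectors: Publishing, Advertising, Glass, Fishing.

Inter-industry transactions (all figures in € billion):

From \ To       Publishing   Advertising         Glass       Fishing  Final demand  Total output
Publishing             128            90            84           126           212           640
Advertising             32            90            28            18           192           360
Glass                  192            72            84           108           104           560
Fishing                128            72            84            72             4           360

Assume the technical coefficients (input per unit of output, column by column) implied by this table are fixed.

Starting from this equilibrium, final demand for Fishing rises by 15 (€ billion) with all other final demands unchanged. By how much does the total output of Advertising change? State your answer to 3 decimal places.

Δx_A = 3.901

Technical coefficients a_ij = z_ij / X_j:
  a_PP = 128/640 = 0.20, a_AP = 32/640 = 0.05, a_GP = 192/640 = 0.30, a_FP = 128/640 = 0.20
  a_PA = 90/360 = 0.25, a_AA = 90/360 = 0.25, a_GA = 72/360 = 0.20, a_FA = 72/360 = 0.20
  a_PG = 84/560 = 0.15, a_AG = 28/560 = 0.05, a_GG = 84/560 = 0.15, a_FG = 84/560 = 0.15
  a_PF = 126/360 = 0.35, a_AF = 18/360 = 0.05, a_GF = 108/360 = 0.30, a_FF = 72/360 = 0.20
I − A =
  [   0.80    -0.25    -0.15    -0.35]
  [  -0.05     0.75    -0.05    -0.05]
  [  -0.30    -0.20     0.85    -0.30]
  [  -0.20    -0.20    -0.15     0.80]
Compute the cofactors C_ij = (−1)^(i+j)·(3×3 minor ij) of I−A; the adjugate is their transpose:
adj(I−A) = Cᵀ =
  [ 0.455250   0.261750   0.143250   0.269250]
  [ 0.057500   0.387750   0.044625   0.066125]
  [ 0.235000   0.258000   0.403500   0.270250]
  [ 0.172250   0.210750   0.122625   0.452375]
det(I−A) = Σ_j (I−A)_1j·C_1j = (0.80)(0.455250) + (-0.25)(0.057500) + (-0.15)(0.235000) + (-0.35)(0.172250) = 0.2542875
(I − A)⁻¹ = adj(I−A) / det(I−A) ≈
  [   1.7903     1.0293     0.5633     1.0588]
  [   0.2261     1.5248     0.1755     0.2600]
  [   0.9242     1.0146     1.5868     1.0628]
  [   0.6774     0.8288     0.4822     1.7790]
Δx = (I − A)⁻¹ Δd with Δd having +15 in the Fishing component and 0 elsewhere.
So Δx_A = L_AF · (+15), where L_AF = adj(I−A)_AF / det(I−A) = 0.066125 / 0.2542875.
Δx_A = 0.066125 × (+15) / 0.2542875 = 0.991875 / 0.2542875 ≈ 3.901.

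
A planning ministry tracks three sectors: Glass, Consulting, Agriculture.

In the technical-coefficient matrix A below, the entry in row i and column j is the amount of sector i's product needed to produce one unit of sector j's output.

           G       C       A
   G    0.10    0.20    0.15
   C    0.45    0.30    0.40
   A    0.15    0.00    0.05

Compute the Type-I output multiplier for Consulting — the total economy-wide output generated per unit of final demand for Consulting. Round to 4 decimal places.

m_C = 2.1690

I − A =
  [   0.90    -0.20    -0.15]
  [  -0.45     0.70    -0.40]
  [  -0.15     0.00     0.95]
Cofactors of I−A, C_ij = (−1)^(i+j)·(minor ij) (rows/columns in the sector order above):
  C_11 = (0.70)(0.95) − (-0.40)(0.00) = 0.6650
  C_12 = −[(-0.45)(0.95) − (-0.40)(-0.15)] = 0.4875
  C_13 = (-0.45)(0.00) − (0.70)(-0.15) = 0.1050
  C_21 = −[(-0.20)(0.95) − (-0.15)(0.00)] = 0.1900
  C_22 = (0.90)(0.95) − (-0.15)(-0.15) = 0.8325
  C_23 = −[(0.90)(0.00) − (-0.20)(-0.15)] = 0.0300
  C_31 = (-0.20)(-0.40) − (-0.15)(0.70) = 0.1850
  C_32 = −[(0.90)(-0.40) − (-0.15)(-0.45)] = 0.4275
  C_33 = (0.90)(0.70) − (-0.20)(-0.45) = 0.5400
det(I−A) = Σ_j (I−A)_1j·C_1j = (0.90)(0.6650) + (-0.20)(0.4875) + (-0.15)(0.1050) = 0.48525
adj(I−A) = Cᵀ =
  [ 0.6650   0.1900   0.1850]
  [ 0.4875   0.8325   0.4275]
  [ 0.1050   0.0300   0.5400]
(I − A)⁻¹ = adj(I−A) / det(I−A) ≈
  [   1.37043     0.39155     0.38125]
  [   1.00464     1.71561     0.88099]
  [   0.21638     0.06182     1.11283]
The output multiplier for sector j is the column-j sum of the Leontief inverse (I − A)⁻¹ = adj(I−A) / det(I−A).
Column C of adj(I−A): (0.1900, 0.8325, 0.0300); det(I−A) = 0.48525.
m_C = (0.1900 + 0.8325 + 0.0300) / 0.48525 = 1.0525 / 0.48525 ≈ 2.1690.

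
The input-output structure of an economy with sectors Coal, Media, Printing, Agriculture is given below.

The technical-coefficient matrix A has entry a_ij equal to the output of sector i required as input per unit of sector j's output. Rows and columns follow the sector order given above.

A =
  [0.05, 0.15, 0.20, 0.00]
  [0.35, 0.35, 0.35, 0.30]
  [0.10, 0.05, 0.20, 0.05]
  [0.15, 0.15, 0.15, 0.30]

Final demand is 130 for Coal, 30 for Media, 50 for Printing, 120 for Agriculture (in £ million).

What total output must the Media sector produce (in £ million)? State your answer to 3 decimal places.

x_M = 397.327

I − A =
  [   0.95    -0.15    -0.20     0.00]
  [  -0.35     0.65    -0.35    -0.30]
  [  -0.10    -0.05     0.80    -0.05]
  [  -0.15    -0.15    -0.15     0.70]
Compute the cofactors C_ij = (−1)^(i+j)·(3×3 minor ij) of I−A; the adjugate is their transpose:
adj(I−A) = Cᵀ =
  [ 0.306000   0.091375   0.125500   0.048125]
  [ 0.261000   0.509375   0.333500   0.242125]
  [ 0.063000   0.052000   0.346000   0.047000]
  [ 0.135000   0.139875   0.172500   0.413625]
det(I−A) = Σ_j (I−A)_1j·C_1j = (0.95)(0.306000) + (-0.15)(0.261000) + (-0.20)(0.063000) + (0.00)(0.135000) = 0.23895
(I − A)⁻¹ = adj(I−A) / det(I−A) ≈
  [   1.2806     0.3824     0.5252     0.2014]
  [   1.0923     2.1317     1.3957     1.0133]
  [   0.2637     0.2176     1.4480     0.1967]
  [   0.5650     0.5854     0.7219     1.7310]
x = (I − A)⁻¹ d = adj(I−A)·d / det(I−A), with det(I−A) = 0.23895:
  x_C = (0.306000·130 + 0.091375·30 + 0.125500·50 + 0.048125·120) / 0.23895 = 54.57125 / 0.23895 ≈ 228.379
  x_M = (0.261000·130 + 0.509375·30 + 0.333500·50 + 0.242125·120) / 0.23895 = 94.94125 / 0.23895 ≈ 397.327
  x_P = (0.063000·130 + 0.052000·30 + 0.346000·50 + 0.047000·120) / 0.23895 = 32.69 / 0.23895 ≈ 136.807
  x_A = (0.135000·130 + 0.139875·30 + 0.172500·50 + 0.413625·120) / 0.23895 = 80.00625 / 0.23895 ≈ 334.824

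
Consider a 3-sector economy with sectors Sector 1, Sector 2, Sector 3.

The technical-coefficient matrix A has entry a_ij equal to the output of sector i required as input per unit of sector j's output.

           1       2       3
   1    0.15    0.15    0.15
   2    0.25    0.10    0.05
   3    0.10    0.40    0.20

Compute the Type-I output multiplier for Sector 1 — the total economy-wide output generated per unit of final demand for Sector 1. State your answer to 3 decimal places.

m_1 = 2.044

I − A =
  [   0.85    -0.15    -0.15]
  [  -0.25     0.90    -0.05]
  [  -0.10    -0.40     0.80]
Cofactors of I−A, C_ij = (−1)^(i+j)·(minor ij) (rows/columns in the sector order above):
  C_11 = (0.90)(0.80) − (-0.05)(-0.40) = 0.7000
  C_12 = −[(-0.25)(0.80) − (-0.05)(-0.10)] = 0.2050
  C_13 = (-0.25)(-0.40) − (0.90)(-0.10) = 0.1900
  C_21 = −[(-0.15)(0.80) − (-0.15)(-0.40)] = 0.1800
  C_22 = (0.85)(0.80) − (-0.15)(-0.10) = 0.6650
  C_23 = −[(0.85)(-0.40) − (-0.15)(-0.10)] = 0.3550
  C_31 = (-0.15)(-0.05) − (-0.15)(0.90) = 0.1425
  C_32 = −[(0.85)(-0.05) − (-0.15)(-0.25)] = 0.0800
  C_33 = (0.85)(0.90) − (-0.15)(-0.25) = 0.7275
det(I−A) = Σ_j (I−A)_1j·C_1j = (0.85)(0.7000) + (-0.15)(0.2050) + (-0.15)(0.1900) = 0.53575
adj(I−A) = Cᵀ =
  [ 0.7000   0.1800   0.1425]
  [ 0.2050   0.6650   0.0800]
  [ 0.1900   0.3550   0.7275]
(I − A)⁻¹ = adj(I−A) / det(I−A) ≈
  [   1.3066     0.3360     0.2660]
  [   0.3826     1.2413     0.1493]
  [   0.3546     0.6626     1.3579]
The output multiplier for sector j is the column-j sum of the Leontief inverse (I − A)⁻¹ = adj(I−A) / det(I−A).
Column 1 of adj(I−A): (0.7000, 0.2050, 0.1900); det(I−A) = 0.53575.
m_1 = (0.7000 + 0.2050 + 0.1900) / 0.53575 = 1.095 / 0.53575 ≈ 2.044.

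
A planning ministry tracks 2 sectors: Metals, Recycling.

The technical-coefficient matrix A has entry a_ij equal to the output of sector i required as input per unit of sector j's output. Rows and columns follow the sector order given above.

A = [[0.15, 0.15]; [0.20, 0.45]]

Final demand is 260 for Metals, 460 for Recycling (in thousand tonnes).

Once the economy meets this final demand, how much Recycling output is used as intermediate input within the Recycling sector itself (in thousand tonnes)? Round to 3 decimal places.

I − A =
  [   0.85    -0.15]
  [  -0.20     0.55]
det(I−A) = (0.85)(0.55) − (-0.15)(-0.20) = 0.4375
adj(I−A) = [[0.55, 0.15], [0.20, 0.85]]
(I − A)⁻¹ = adj(I−A) / det(I−A) ≈
  [   1.2571     0.3429]
  [   0.4571     1.9429]
First solve x = (I − A)⁻¹ d = adj(I−A)·d / det(I−A); in particular x_R = (0.20·260 + 0.85·460) / 0.4375 = 443.00 / 0.4375 ≈ 1012.57143.
Intermediate flow from R to R: z_RR = a_RR · x_R = 0.45 × 443.00 / 0.4375 = 199.35 / 0.4375 ≈ 455.657.

z_RR = 455.657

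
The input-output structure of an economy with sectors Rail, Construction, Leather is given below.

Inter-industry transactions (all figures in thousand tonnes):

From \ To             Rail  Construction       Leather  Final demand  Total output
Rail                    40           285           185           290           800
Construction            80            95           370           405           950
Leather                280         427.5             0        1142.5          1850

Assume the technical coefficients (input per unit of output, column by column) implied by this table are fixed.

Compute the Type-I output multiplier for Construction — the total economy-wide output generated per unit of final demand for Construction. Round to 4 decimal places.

Technical coefficients a_ij = z_ij / X_j:
  a_11 = 40/800 = 0.05, a_21 = 80/800 = 0.10, a_31 = 280/800 = 0.35
  a_12 = 285/950 = 0.30, a_22 = 95/950 = 0.10, a_32 = 427.5/950 = 0.45
  a_13 = 185/1850 = 0.10, a_23 = 370/1850 = 0.20, a_33 = 0/1850 = 0.00
I − A =
  [   0.95    -0.30    -0.10]
  [  -0.10     0.90    -0.20]
  [  -0.35    -0.45     1.00]
Cofactors of I−A, C_ij = (−1)^(i+j)·(minor ij) (rows/columns in the sector order above):
  C_11 = (0.90)(1.00) − (-0.20)(-0.45) = 0.8100
  C_12 = −[(-0.10)(1.00) − (-0.20)(-0.35)] = 0.1700
  C_13 = (-0.10)(-0.45) − (0.90)(-0.35) = 0.3600
  C_21 = −[(-0.30)(1.00) − (-0.10)(-0.45)] = 0.3450
  C_22 = (0.95)(1.00) − (-0.10)(-0.35) = 0.9150
  C_23 = −[(0.95)(-0.45) − (-0.30)(-0.35)] = 0.5325
  C_31 = (-0.30)(-0.20) − (-0.10)(0.90) = 0.1500
  C_32 = −[(0.95)(-0.20) − (-0.10)(-0.10)] = 0.2000
  C_33 = (0.95)(0.90) − (-0.30)(-0.10) = 0.8250
det(I−A) = Σ_j (I−A)_1j·C_1j = (0.95)(0.8100) + (-0.30)(0.1700) + (-0.10)(0.3600) = 0.6825
adj(I−A) = Cᵀ =
  [ 0.8100   0.3450   0.1500]
  [ 0.1700   0.9150   0.2000]
  [ 0.3600   0.5325   0.8250]
(I − A)⁻¹ = adj(I−A) / det(I−A) ≈
  [   1.18681     0.50549     0.21978]
  [   0.24908     1.34066     0.29304]
  [   0.52747     0.78022     1.20879]
The output multiplier for sector j is the column-j sum of the Leontief inverse (I − A)⁻¹ = adj(I−A) / det(I−A).
Column 2 of adj(I−A): (0.3450, 0.9150, 0.5325); det(I−A) = 0.6825.
m_2 = (0.3450 + 0.9150 + 0.5325) / 0.6825 = 1.7925 / 0.6825 ≈ 2.6264.

m_2 = 2.6264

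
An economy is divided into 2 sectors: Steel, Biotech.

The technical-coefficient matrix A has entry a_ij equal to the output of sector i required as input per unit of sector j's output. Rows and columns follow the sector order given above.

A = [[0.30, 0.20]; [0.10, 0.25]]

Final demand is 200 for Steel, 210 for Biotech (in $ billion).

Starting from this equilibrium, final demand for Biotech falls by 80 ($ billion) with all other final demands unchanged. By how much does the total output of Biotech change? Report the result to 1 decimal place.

I − A =
  [   0.70    -0.20]
  [  -0.10     0.75]
det(I−A) = (0.70)(0.75) − (-0.20)(-0.10) = 0.5050
adj(I−A) = [[0.75, 0.20], [0.10, 0.70]]
(I − A)⁻¹ = adj(I−A) / det(I−A) ≈
  [   1.4851     0.3960]
  [   0.1980     1.3861]
Δx = (I − A)⁻¹ Δd with Δd having -80 in the Biotech component and 0 elsewhere.
So Δx_B = L_BB · (-80), where L_BB = adj(I−A)_BB / det(I−A) = 0.70 / 0.5050.
Δx_B = 0.70 × (-80) / 0.5050 = -56.00 / 0.5050 ≈ -110.9.

Δx_B = -110.9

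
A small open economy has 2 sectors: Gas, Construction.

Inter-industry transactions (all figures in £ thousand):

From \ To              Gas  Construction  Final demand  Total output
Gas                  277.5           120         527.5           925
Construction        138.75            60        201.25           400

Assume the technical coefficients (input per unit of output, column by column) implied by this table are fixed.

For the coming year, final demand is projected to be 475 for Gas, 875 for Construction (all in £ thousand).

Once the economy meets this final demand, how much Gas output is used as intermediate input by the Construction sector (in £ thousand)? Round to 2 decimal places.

Technical coefficients a_ij = z_ij / X_j:
  a_11 = 277.5/925 = 0.30, a_21 = 138.75/925 = 0.15
  a_12 = 120/400 = 0.30, a_22 = 60/400 = 0.15
I − A =
  [   0.70    -0.30]
  [  -0.15     0.85]
det(I−A) = (0.70)(0.85) − (-0.30)(-0.15) = 0.5500
adj(I−A) = [[0.85, 0.30], [0.15, 0.70]]
(I − A)⁻¹ = adj(I−A) / det(I−A) ≈
  [   1.5455     0.5455]
  [   0.2727     1.2727]
First solve x = (I − A)⁻¹ d = adj(I−A)·d / det(I−A); in particular x_2 = (0.15·475 + 0.70·875) / 0.5500 = 683.75 / 0.5500 ≈ 1243.1818.
Intermediate flow from 1 to 2: z_12 = a_12 · x_2 = 0.30 × 683.75 / 0.5500 = 205.125 / 0.5500 ≈ 372.95.

z_12 = 372.95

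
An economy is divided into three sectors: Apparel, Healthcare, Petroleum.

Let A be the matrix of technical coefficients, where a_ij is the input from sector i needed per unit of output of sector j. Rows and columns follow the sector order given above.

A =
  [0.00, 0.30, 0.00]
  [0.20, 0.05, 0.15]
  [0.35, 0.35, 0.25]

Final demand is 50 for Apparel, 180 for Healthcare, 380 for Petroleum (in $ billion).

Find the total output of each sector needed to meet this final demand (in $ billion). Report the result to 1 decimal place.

I − A =
  [   1.00    -0.30     0.00]
  [  -0.20     0.95    -0.15]
  [  -0.35    -0.35     0.75]
Cofactors of I−A, C_ij = (−1)^(i+j)·(minor ij) (rows/columns in the sector order above):
  C_11 = (0.95)(0.75) − (-0.15)(-0.35) = 0.6600
  C_12 = −[(-0.20)(0.75) − (-0.15)(-0.35)] = 0.2025
  C_13 = (-0.20)(-0.35) − (0.95)(-0.35) = 0.4025
  C_21 = −[(-0.30)(0.75) − (0.00)(-0.35)] = 0.2250
  C_22 = (1.00)(0.75) − (0.00)(-0.35) = 0.7500
  C_23 = −[(1.00)(-0.35) − (-0.30)(-0.35)] = 0.4550
  C_31 = (-0.30)(-0.15) − (0.00)(0.95) = 0.0450
  C_32 = −[(1.00)(-0.15) − (0.00)(-0.20)] = 0.1500
  C_33 = (1.00)(0.95) − (-0.30)(-0.20) = 0.8900
det(I−A) = Σ_j (I−A)_1j·C_1j = (1.00)(0.6600) + (-0.30)(0.2025) + (0.00)(0.4025) = 0.59925
adj(I−A) = Cᵀ =
  [ 0.6600   0.2250   0.0450]
  [ 0.2025   0.7500   0.1500]
  [ 0.4025   0.4550   0.8900]
(I − A)⁻¹ = adj(I−A) / det(I−A) ≈
  [   1.1014     0.3755     0.0751]
  [   0.3379     1.2516     0.2503]
  [   0.6717     0.7593     1.4852]
x = (I − A)⁻¹ d = adj(I−A)·d / det(I−A), with det(I−A) = 0.59925:
  x_A = (0.6600·50 + 0.2250·180 + 0.0450·380) / 0.59925 = 90.60 / 0.59925 ≈ 151.2
  x_H = (0.2025·50 + 0.7500·180 + 0.1500·380) / 0.59925 = 202.125 / 0.59925 ≈ 337.3
  x_P = (0.4025·50 + 0.4550·180 + 0.8900·380) / 0.59925 = 440.225 / 0.59925 ≈ 734.6

x_A = 151.2, x_H = 337.3, x_P = 734.6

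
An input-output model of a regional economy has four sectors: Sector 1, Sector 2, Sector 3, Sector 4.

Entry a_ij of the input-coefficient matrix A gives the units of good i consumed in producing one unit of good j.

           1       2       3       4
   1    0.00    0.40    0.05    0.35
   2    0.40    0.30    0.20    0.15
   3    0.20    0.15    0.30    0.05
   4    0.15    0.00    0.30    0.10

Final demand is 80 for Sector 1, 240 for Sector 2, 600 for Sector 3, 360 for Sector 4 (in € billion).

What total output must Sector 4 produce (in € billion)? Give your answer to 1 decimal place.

x_4 = 1191.1

I − A =
  [   1.00    -0.40    -0.05    -0.35]
  [  -0.40     0.70    -0.20    -0.15]
  [  -0.20    -0.15     0.70    -0.05]
  [  -0.15     0.00    -0.30     0.90]
Compute the cofactors C_ij = (−1)^(i+j)·(3×3 minor ij) of I−A; the adjugate is their transpose:
adj(I−A) = Cᵀ =
  [ 0.396750   0.268500   0.195000   0.209875]
  [ 0.308250   0.547875   0.275625   0.226500]
  [ 0.188625   0.202125   0.440250   0.131500]
  [ 0.129000   0.112125   0.179250   0.322000]
det(I−A) = Σ_j (I−A)_1j·C_1j = (1.00)(0.396750) + (-0.40)(0.308250) + (-0.05)(0.188625) + (-0.35)(0.129000) = 0.21886875
(I − A)⁻¹ = adj(I−A) / det(I−A) ≈
  [   1.8127     1.2268     0.8909     0.9589]
  [   1.4084     2.5032     1.2593     1.0349]
  [   0.8618     0.9235     2.0115     0.6008]
  [   0.5894     0.5123     0.8190     1.4712]
x = (I − A)⁻¹ d = adj(I−A)·d / det(I−A), with det(I−A) = 0.21886875:
  x_1 = (0.396750·80 + 0.268500·240 + 0.195000·600 + 0.209875·360) / 0.21886875 = 288.735 / 0.21886875 ≈ 1319.2
  x_2 = (0.308250·80 + 0.547875·240 + 0.275625·600 + 0.226500·360) / 0.21886875 = 403.065 / 0.21886875 ≈ 1841.6
  x_3 = (0.188625·80 + 0.202125·240 + 0.440250·600 + 0.131500·360) / 0.21886875 = 375.09 / 0.21886875 ≈ 1713.8
  x_4 = (0.129000·80 + 0.112125·240 + 0.179250·600 + 0.322000·360) / 0.21886875 = 260.70 / 0.21886875 ≈ 1191.1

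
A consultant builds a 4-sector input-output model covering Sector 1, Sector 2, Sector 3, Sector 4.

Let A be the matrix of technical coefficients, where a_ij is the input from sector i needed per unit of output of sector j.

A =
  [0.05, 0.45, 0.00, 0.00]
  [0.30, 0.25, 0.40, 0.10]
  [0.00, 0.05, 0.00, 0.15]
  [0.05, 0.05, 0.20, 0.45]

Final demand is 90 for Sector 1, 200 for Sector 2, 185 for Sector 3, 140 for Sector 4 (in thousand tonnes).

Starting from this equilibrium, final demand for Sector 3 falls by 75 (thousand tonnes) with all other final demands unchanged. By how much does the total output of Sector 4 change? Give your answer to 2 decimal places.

Δx_4 = -38.76

I − A =
  [   0.95    -0.45     0.00     0.00]
  [  -0.30     0.75    -0.40    -0.10]
  [   0.00    -0.05     1.00    -0.15]
  [  -0.05    -0.05    -0.20     0.55]
Compute the cofactors C_ij = (−1)^(i+j)·(3×3 minor ij) of I−A; the adjugate is their transpose:
adj(I−A) = Cᵀ =
  [ 0.370000   0.234000   0.108000   0.072000]
  [ 0.164000   0.494000   0.228000   0.152000]
  [ 0.016375   0.036625   0.310625   0.091375]
  [ 0.054500   0.079500   0.143500   0.558500]
det(I−A) = Σ_j (I−A)_1j·C_1j = (0.95)(0.370000) + (-0.45)(0.164000) + (0.00)(0.016375) + (0.00)(0.054500) = 0.2777
(I − A)⁻¹ = adj(I−A) / det(I−A) ≈
  [   1.3324     0.8426     0.3889     0.2593]
  [   0.5906     1.7789     0.8210     0.5474]
  [   0.0590     0.1319     1.1186     0.3290]
  [   0.1963     0.2863     0.5167     2.0112]
Δx = (I − A)⁻¹ Δd with Δd having -75 in the Sector 3 component and 0 elsewhere.
So Δx_4 = L_43 · (-75), where L_43 = adj(I−A)_43 / det(I−A) = 0.143500 / 0.2777.
Δx_4 = 0.143500 × (-75) / 0.2777 = -10.7625 / 0.2777 ≈ -38.76.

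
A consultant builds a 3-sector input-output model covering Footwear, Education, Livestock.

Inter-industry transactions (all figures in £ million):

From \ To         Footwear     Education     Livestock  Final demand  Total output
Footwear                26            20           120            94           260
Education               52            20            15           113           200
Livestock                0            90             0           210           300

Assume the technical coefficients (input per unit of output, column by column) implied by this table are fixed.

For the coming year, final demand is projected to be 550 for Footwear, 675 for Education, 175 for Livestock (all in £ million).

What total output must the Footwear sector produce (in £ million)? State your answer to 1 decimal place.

x_F = 1002.4

Technical coefficients a_ij = z_ij / X_j:
  a_FF = 26/260 = 0.10, a_EF = 52/260 = 0.20, a_LF = 0/260 = 0.00
  a_FE = 20/200 = 0.10, a_EE = 20/200 = 0.10, a_LE = 90/200 = 0.45
  a_FL = 120/300 = 0.40, a_EL = 15/300 = 0.05, a_LL = 0/300 = 0.00
I − A =
  [   0.90    -0.10    -0.40]
  [  -0.20     0.90    -0.05]
  [   0.00    -0.45     1.00]
Cofactors of I−A, C_ij = (−1)^(i+j)·(minor ij) (rows/columns in the sector order above):
  C_11 = (0.90)(1.00) − (-0.05)(-0.45) = 0.8775
  C_12 = −[(-0.20)(1.00) − (-0.05)(0.00)] = 0.2000
  C_13 = (-0.20)(-0.45) − (0.90)(0.00) = 0.0900
  C_21 = −[(-0.10)(1.00) − (-0.40)(-0.45)] = 0.2800
  C_22 = (0.90)(1.00) − (-0.40)(0.00) = 0.9000
  C_23 = −[(0.90)(-0.45) − (-0.10)(0.00)] = 0.4050
  C_31 = (-0.10)(-0.05) − (-0.40)(0.90) = 0.3650
  C_32 = −[(0.90)(-0.05) − (-0.40)(-0.20)] = 0.1250
  C_33 = (0.90)(0.90) − (-0.10)(-0.20) = 0.7900
det(I−A) = Σ_j (I−A)_1j·C_1j = (0.90)(0.8775) + (-0.10)(0.2000) + (-0.40)(0.0900) = 0.73375
adj(I−A) = Cᵀ =
  [ 0.8775   0.2800   0.3650]
  [ 0.2000   0.9000   0.1250]
  [ 0.0900   0.4050   0.7900]
(I − A)⁻¹ = adj(I−A) / det(I−A) ≈
  [   1.1959     0.3816     0.4974]
  [   0.2726     1.2266     0.1704]
  [   0.1227     0.5520     1.0767]
x = (I − A)⁻¹ d = adj(I−A)·d / det(I−A), with det(I−A) = 0.73375:
  x_F = (0.8775·550 + 0.2800·675 + 0.3650·175) / 0.73375 = 735.50 / 0.73375 ≈ 1002.4
  x_E = (0.2000·550 + 0.9000·675 + 0.1250·175) / 0.73375 = 739.375 / 0.73375 ≈ 1007.7
  x_L = (0.0900·550 + 0.4050·675 + 0.7900·175) / 0.73375 = 461.125 / 0.73375 ≈ 628.4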